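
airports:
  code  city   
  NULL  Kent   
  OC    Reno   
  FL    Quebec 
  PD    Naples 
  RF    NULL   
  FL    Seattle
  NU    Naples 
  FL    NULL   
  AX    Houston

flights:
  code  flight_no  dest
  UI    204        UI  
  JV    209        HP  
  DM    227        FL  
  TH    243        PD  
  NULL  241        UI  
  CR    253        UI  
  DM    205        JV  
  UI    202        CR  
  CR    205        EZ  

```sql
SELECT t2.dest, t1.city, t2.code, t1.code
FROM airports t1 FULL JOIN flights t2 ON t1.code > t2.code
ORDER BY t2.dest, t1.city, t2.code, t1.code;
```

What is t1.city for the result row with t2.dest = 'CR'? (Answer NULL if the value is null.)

NULL

FULL OUTER JOIN keeps every row from both sides; unmatched rows get NULL for the other side's columns.
Matching on t1.code > t2.code. A NULL in a compared column never satisfies the condition.
- code=NULL: no t2 row matches, row kept with t2 columns NULL.
- code=OC: 5 matching t2 row(s), so 5 row(s) emitted.
- code=FL: 4 matching t2 row(s), so 4 row(s) emitted.
- code=PD: 5 matching t2 row(s), so 5 row(s) emitted.
- code=RF: 5 matching t2 row(s), so 5 row(s) emitted.
- code=FL: 4 matching t2 row(s), so 4 row(s) emitted.
- code=NU: 5 matching t2 row(s), so 5 row(s) emitted.
- code=FL: 4 matching t2 row(s), so 4 row(s) emitted.
- code=AX: no t2 row matches, row kept with t2 columns NULL.
- plus 4 unmatched t2 row(s), each kept with NULL t1 columns.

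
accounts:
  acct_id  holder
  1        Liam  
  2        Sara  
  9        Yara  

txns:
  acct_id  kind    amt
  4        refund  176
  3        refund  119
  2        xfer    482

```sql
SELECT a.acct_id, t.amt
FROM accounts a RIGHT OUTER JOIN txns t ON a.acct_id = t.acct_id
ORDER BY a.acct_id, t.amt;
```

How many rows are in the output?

RIGHT JOIN keeps every row from `txns`; unmatched rows get NULL for `accounts`'s columns.
Matching on a.acct_id = t.acct_id.
- acct_id=1: no matching t row.
- acct_id=2: 1 matching t row(s), so 1 row(s) emitted.
- acct_id=9: no matching t row.
- 2 row(s) from t found no a partner → padded with NULL.
Total: 1 matched + 2 padded = 3 rows.

3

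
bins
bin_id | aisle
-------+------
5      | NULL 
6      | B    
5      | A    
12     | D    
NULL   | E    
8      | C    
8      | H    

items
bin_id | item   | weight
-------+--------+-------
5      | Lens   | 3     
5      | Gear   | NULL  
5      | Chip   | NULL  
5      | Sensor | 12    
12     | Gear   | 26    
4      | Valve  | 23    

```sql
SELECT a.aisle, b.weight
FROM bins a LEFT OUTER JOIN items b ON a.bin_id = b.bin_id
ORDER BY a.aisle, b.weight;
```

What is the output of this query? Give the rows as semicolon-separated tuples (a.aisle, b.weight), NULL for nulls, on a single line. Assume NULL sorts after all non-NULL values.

LEFT JOIN keeps every row from `bins`; unmatched rows get NULL for `items`'s columns.
Matching on a.bin_id = b.bin_id. A NULL in a compared column never satisfies the condition.
- a row (bin_id=5): matches 4 b row(s) → 4 output row(s).
- a row (bin_id=6): no match → kept, b columns NULL.
- a row (bin_id=5): matches 4 b row(s) → 4 output row(s).
- a row (bin_id=12): matches 1 b row(s) → 1 output row(s).
- a row (bin_id=NULL): no match → kept, b columns NULL.
- a row (bin_id=8): no match → kept, b columns NULL.
- a row (bin_id=8): no match → kept, b columns NULL.

(A, 3); (A, 12); (A, NULL); (A, NULL); (B, NULL); (C, NULL); (D, 26); (E, NULL); (H, NULL); (NULL, 3); (NULL, 12); (NULL, NULL); (NULL, NULL)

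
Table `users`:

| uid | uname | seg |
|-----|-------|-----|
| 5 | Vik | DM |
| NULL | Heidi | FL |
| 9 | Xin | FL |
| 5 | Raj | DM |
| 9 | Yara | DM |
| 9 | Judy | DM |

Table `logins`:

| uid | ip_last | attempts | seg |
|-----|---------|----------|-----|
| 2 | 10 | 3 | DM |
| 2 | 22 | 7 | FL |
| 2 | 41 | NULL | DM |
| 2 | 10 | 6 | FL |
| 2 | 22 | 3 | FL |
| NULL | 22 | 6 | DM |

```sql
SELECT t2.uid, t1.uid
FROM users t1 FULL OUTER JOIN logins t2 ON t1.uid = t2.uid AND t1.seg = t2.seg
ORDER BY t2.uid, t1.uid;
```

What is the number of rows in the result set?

FULL OUTER JOIN keeps every row from both sides; unmatched rows get NULL for the other side's columns.
Matching on t1.uid = t2.uid AND t1.seg = t2.seg. A NULL in a compared column never satisfies the condition.
- t1 (uid=5, seg=DM) has no partner → padded with NULL.
- t1 (uid=NULL, seg=FL) has no partner → padded with NULL.
- t1 (uid=9, seg=FL) has no partner → padded with NULL.
- t1 (uid=5, seg=DM) has no partner → padded with NULL.
- t1 (uid=9, seg=DM) has no partner → padded with NULL.
- t1 (uid=9, seg=DM) has no partner → padded with NULL.
- 6 t2 row(s) had no t1 match → kept, t1 columns NULL.
Total: 0 matched + 12 padded = 12 rows.

12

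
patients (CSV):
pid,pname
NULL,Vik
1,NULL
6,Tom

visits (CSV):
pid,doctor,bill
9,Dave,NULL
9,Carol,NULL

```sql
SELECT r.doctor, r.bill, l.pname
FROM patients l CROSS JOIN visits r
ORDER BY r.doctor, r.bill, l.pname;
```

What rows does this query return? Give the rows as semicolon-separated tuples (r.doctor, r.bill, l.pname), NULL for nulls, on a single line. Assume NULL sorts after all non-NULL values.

CROSS JOIN pairs every row of `patients` with every row of `visits`: 3 × 2 = 6 rows.
After projecting and ordering:
r.doctor | r.bill | l.pname
Carol | NULL | Tom
Carol | NULL | Vik
Carol | NULL | NULL
Dave | NULL | Tom
Dave | NULL | Vik
Dave | NULL | NULL

(Carol, NULL, Tom); (Carol, NULL, Vik); (Carol, NULL, NULL); (Dave, NULL, Tom); (Dave, NULL, Vik); (Dave, NULL, NULL)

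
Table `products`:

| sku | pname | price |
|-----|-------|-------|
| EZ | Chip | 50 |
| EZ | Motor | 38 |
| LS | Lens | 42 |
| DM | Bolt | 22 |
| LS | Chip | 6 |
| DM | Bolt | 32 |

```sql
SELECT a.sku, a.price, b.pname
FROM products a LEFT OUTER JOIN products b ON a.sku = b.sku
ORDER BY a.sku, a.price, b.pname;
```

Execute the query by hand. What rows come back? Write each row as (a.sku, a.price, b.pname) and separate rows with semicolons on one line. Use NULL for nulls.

(DM, 22, Bolt); (DM, 22, Bolt); (DM, 32, Bolt); (DM, 32, Bolt); (EZ, 38, Chip); (EZ, 38, Motor); (EZ, 50, Chip); (EZ, 50, Motor); (LS, 6, Chip); (LS, 6, Lens); (LS, 42, Chip); (LS, 42, Lens)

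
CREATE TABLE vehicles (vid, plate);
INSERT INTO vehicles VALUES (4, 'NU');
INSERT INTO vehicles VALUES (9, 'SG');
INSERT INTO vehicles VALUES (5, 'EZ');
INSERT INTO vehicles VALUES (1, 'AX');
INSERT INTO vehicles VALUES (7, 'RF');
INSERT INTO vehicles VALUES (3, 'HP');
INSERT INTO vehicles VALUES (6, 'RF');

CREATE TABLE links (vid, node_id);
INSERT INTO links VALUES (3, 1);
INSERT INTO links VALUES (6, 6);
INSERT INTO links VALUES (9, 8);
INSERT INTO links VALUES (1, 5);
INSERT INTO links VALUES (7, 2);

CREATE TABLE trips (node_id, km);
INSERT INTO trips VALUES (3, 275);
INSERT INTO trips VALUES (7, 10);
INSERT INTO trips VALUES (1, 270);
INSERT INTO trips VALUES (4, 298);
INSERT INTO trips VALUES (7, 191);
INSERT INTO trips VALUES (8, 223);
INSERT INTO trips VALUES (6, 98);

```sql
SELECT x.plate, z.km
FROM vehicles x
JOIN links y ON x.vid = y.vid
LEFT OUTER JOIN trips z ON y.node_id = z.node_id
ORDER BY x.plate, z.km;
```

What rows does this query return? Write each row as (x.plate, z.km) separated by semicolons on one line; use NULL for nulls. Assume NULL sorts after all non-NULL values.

Joins associate left-to-right: vehicles INNER JOIN links on vid gives 5 intermediate row(s).
Then LEFT JOIN `trips z` on node_id: each of those 5 rows is kept; rows whose y.node_id has no match in z get NULL for z's columns.

(AX, NULL); (HP, 270); (RF, 98); (RF, NULL); (SG, 223)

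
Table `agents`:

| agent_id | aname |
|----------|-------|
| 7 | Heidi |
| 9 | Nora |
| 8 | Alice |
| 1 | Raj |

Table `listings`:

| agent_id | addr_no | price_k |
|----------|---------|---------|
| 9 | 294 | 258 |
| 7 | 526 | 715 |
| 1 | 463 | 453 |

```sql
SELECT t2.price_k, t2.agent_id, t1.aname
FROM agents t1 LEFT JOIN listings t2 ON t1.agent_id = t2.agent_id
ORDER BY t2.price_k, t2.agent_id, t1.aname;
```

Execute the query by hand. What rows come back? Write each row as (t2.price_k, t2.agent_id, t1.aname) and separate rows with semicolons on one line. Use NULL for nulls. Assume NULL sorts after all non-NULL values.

(258, 9, Nora); (453, 1, Raj); (715, 7, Heidi); (NULL, NULL, Alice)

LEFT JOIN keeps every row from `agents`; unmatched rows get NULL for `listings`'s columns.
Matching on t1.agent_id = t2.agent_id.
- t1 (agent_id=7) pairs with 1 row(s) of t2.
- t1 (agent_id=9) pairs with 1 row(s) of t2.
- t1 (agent_id=8) has no partner → padded with NULL.
- t1 (agent_id=1) pairs with 1 row(s) of t2.
After projecting and ordering:
t2.price_k | t2.agent_id | t1.aname
258 | 9 | Nora
453 | 1 | Raj
715 | 7 | Heidi
NULL | NULL | Alice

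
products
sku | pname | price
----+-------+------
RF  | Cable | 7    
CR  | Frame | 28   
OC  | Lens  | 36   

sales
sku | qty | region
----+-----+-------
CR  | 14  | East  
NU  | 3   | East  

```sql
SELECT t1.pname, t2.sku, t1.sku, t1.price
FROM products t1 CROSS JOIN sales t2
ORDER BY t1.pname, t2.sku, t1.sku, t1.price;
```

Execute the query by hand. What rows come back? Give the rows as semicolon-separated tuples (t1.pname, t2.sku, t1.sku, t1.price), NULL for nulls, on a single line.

(Cable, CR, RF, 7); (Cable, NU, RF, 7); (Frame, CR, CR, 28); (Frame, NU, CR, 28); (Lens, CR, OC, 36); (Lens, NU, OC, 36)

CROSS JOIN pairs every row of `products` with every row of `sales`: 3 × 2 = 6 rows.
After projecting and ordering:
t1.pname | t2.sku | t1.sku | t1.price
Cable | CR | RF | 7
Cable | NU | RF | 7
Frame | CR | CR | 28
Frame | NU | CR | 28
Lens | CR | OC | 36
Lens | NU | OC | 36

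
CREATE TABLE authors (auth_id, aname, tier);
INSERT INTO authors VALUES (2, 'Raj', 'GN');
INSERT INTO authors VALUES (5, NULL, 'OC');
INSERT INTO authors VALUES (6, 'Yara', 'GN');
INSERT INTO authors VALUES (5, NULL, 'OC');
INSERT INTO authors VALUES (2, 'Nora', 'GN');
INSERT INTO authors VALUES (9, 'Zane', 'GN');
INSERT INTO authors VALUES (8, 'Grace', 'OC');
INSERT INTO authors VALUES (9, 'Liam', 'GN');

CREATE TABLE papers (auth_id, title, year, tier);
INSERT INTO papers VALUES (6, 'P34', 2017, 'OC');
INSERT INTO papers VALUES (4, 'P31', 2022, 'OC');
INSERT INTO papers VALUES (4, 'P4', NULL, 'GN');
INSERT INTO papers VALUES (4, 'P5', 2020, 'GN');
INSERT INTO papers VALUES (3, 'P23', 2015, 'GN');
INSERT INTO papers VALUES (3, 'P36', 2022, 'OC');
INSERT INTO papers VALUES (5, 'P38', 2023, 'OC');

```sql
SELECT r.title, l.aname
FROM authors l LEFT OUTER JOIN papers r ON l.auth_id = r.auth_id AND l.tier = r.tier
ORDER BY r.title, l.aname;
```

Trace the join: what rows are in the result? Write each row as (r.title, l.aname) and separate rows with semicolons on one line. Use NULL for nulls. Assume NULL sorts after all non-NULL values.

LEFT JOIN keeps every row from `authors`; unmatched rows get NULL for `papers`'s columns.
Matching on l.auth_id = r.auth_id AND l.tier = r.tier.
Matched pairs: 2; unmatched l rows kept: 6.

(P38, NULL); (P38, NULL); (NULL, Grace); (NULL, Liam); (NULL, Nora); (NULL, Raj); (NULL, Yara); (NULL, Zane)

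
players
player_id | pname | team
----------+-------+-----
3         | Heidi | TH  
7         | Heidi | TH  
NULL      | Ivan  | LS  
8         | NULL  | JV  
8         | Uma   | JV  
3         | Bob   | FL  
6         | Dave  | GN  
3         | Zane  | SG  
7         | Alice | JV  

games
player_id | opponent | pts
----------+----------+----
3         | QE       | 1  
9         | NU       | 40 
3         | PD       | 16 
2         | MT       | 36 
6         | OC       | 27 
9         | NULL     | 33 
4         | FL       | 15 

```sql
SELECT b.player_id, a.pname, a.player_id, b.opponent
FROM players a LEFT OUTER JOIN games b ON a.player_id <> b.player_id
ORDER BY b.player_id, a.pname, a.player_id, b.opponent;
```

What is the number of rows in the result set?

LEFT JOIN keeps every row from `players`; unmatched rows get NULL for `games`'s columns.
Matching on a.player_id <> b.player_id. A NULL in a compared column never satisfies the condition.
Matched pairs: 49; unmatched a rows kept: 1.
Total: 49 matched + 1 padded = 50 rows.

50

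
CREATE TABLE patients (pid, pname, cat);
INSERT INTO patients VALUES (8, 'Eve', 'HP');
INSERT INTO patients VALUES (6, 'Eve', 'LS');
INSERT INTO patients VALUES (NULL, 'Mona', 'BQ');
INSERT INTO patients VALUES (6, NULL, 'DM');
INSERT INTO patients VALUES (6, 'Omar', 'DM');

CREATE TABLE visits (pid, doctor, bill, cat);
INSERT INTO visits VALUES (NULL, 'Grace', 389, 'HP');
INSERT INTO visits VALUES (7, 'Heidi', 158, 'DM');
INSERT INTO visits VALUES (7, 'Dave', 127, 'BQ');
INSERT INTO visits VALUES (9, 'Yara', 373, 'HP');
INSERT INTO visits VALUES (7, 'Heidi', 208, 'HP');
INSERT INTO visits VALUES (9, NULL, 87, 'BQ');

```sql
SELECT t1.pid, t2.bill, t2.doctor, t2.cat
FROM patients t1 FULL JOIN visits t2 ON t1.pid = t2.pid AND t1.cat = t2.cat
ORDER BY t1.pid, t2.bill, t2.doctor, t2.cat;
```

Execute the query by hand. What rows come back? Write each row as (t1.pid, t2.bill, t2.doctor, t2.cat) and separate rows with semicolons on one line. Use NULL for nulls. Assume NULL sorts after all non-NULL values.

(6, NULL, NULL, NULL); (6, NULL, NULL, NULL); (6, NULL, NULL, NULL); (8, NULL, NULL, NULL); (NULL, 87, NULL, BQ); (NULL, 127, Dave, BQ); (NULL, 158, Heidi, DM); (NULL, 208, Heidi, HP); (NULL, 373, Yara, HP); (NULL, 389, Grace, HP); (NULL, NULL, NULL, NULL)

FULL OUTER JOIN keeps every row from both sides; unmatched rows get NULL for the other side's columns.
Matching on t1.pid = t2.pid AND t1.cat = t2.cat. A NULL in a compared column never satisfies the condition.
- t1 row (pid=8, cat=HP): no match → kept, t2 columns NULL.
- t1 row (pid=6, cat=LS): no match → kept, t2 columns NULL.
- t1 row (pid=NULL, cat=BQ): no match → kept, t2 columns NULL.
- t1 row (pid=6, cat=DM): no match → kept, t2 columns NULL.
- t1 row (pid=6, cat=DM): no match → kept, t2 columns NULL.
- 6 t2 row(s) had no t1 match → kept, t1 columns NULL.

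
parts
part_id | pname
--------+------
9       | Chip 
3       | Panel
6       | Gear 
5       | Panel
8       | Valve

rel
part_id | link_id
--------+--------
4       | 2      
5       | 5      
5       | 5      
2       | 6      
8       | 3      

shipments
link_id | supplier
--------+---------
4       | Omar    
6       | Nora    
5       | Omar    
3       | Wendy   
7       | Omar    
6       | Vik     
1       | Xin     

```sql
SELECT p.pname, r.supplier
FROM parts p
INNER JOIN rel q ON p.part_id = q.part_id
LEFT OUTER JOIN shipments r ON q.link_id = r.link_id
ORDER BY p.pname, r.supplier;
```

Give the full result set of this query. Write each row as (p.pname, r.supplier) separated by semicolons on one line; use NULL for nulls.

Joins associate left-to-right: parts INNER JOIN rel on part_id gives 3 intermediate row(s).
Then LEFT JOIN `shipments r` on link_id: each of those 3 rows is kept; rows whose q.link_id has no match in r get NULL for r's columns.

(Panel, Omar); (Panel, Omar); (Valve, Wendy)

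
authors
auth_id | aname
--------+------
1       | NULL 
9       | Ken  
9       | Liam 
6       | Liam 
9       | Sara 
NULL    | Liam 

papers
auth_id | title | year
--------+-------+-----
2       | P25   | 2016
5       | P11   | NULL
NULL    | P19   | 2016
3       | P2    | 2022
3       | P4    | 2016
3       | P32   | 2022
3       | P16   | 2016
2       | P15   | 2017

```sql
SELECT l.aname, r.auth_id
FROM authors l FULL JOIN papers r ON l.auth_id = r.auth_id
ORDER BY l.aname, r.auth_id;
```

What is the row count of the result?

14

FULL OUTER JOIN keeps every row from both sides; unmatched rows get NULL for the other side's columns.
Matching on l.auth_id = r.auth_id. A NULL in a compared column never satisfies the condition.
Matched pairs: 0; unmatched l rows kept: 6; unmatched r rows kept: 8.
Total: 0 matched + 14 padded = 14 rows.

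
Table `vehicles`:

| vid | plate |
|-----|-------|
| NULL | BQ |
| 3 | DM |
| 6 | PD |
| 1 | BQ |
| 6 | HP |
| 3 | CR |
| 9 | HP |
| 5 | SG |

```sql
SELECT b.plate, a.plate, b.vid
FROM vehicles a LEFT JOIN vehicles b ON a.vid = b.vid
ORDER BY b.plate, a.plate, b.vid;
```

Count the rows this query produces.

12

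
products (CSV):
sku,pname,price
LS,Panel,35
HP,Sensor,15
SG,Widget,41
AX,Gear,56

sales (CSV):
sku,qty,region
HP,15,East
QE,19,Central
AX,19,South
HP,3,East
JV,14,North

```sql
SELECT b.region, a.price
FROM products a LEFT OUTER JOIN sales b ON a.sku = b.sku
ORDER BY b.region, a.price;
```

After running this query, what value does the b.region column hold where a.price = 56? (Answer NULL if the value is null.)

LEFT JOIN keeps every row from `products`; unmatched rows get NULL for `sales`'s columns.
Matching on a.sku = b.sku.
- a (sku=LS) has no partner → padded with NULL.
- a (sku=HP) pairs with 2 row(s) of b.
- a (sku=SG) has no partner → padded with NULL.
- a (sku=AX) pairs with 1 row(s) of b.

South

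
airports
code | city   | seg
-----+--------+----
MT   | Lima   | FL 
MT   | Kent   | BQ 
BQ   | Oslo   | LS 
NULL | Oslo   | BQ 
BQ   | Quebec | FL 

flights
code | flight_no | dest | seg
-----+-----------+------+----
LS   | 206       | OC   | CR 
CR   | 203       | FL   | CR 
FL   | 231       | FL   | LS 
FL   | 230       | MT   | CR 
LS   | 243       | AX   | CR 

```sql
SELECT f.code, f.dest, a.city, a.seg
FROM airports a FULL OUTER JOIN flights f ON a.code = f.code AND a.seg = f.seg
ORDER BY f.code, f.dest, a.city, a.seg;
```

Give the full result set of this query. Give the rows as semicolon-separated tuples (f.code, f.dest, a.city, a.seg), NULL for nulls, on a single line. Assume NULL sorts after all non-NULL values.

(CR, FL, NULL, NULL); (FL, FL, NULL, NULL); (FL, MT, NULL, NULL); (LS, AX, NULL, NULL); (LS, OC, NULL, NULL); (NULL, NULL, Kent, BQ); (NULL, NULL, Lima, FL); (NULL, NULL, Oslo, BQ); (NULL, NULL, Oslo, LS); (NULL, NULL, Quebec, FL)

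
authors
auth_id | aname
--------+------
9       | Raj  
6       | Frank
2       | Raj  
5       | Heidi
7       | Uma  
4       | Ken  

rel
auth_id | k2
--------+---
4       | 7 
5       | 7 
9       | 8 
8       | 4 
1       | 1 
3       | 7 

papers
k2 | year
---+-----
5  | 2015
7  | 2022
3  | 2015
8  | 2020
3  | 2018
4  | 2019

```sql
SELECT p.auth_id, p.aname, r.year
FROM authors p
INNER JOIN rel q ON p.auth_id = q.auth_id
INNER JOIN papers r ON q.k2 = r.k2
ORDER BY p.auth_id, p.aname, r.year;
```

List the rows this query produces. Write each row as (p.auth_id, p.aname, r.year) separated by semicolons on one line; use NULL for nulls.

Evaluate left to right. First `authors p INNER JOIN rel q` on auth_id: 3 row(s).
Then INNER JOIN `papers r` on k2: keep only rows whose q.k2 appears in r.

(4, Ken, 2022); (5, Heidi, 2022); (9, Raj, 2020)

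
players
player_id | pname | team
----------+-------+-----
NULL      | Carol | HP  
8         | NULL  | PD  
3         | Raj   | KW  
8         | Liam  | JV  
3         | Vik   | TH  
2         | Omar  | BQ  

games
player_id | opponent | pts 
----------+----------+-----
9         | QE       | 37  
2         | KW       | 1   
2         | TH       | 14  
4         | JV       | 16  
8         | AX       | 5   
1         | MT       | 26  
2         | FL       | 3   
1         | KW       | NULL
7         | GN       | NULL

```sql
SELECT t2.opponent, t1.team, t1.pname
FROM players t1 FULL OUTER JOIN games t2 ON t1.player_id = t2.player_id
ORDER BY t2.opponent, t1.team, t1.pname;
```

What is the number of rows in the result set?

13

FULL OUTER JOIN keeps every row from both sides; unmatched rows get NULL for the other side's columns.
Matching on t1.player_id = t2.player_id. A NULL in a compared column never satisfies the condition.
- t1[0] player_id=NULL → no match; kept with NULLs on the t2 side.
- t1[1] player_id=8 → 1 match(es) in t2 → 1 row(s).
- t1[2] player_id=3 → no match; kept with NULLs on the t2 side.
- t1[3] player_id=8 → 1 match(es) in t2 → 1 row(s).
- t1[4] player_id=3 → no match; kept with NULLs on the t2 side.
- t1[5] player_id=2 → 3 match(es) in t2 → 3 row(s).
- 5 row(s) from t2 found no t1 partner → padded with NULL.
Total: 5 matched + 8 padded = 13 rows.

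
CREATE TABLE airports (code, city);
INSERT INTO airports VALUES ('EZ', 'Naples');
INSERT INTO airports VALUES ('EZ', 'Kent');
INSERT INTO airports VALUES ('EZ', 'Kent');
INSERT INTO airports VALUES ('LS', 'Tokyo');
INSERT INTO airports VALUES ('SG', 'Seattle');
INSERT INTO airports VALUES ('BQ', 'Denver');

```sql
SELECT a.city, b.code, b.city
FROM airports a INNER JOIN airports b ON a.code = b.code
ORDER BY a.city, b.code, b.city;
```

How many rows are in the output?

INNER JOIN keeps only pairs where the ON condition holds.
Matching on a.code = b.code.
Matched pairs: 12.
Total: 12 rows.

12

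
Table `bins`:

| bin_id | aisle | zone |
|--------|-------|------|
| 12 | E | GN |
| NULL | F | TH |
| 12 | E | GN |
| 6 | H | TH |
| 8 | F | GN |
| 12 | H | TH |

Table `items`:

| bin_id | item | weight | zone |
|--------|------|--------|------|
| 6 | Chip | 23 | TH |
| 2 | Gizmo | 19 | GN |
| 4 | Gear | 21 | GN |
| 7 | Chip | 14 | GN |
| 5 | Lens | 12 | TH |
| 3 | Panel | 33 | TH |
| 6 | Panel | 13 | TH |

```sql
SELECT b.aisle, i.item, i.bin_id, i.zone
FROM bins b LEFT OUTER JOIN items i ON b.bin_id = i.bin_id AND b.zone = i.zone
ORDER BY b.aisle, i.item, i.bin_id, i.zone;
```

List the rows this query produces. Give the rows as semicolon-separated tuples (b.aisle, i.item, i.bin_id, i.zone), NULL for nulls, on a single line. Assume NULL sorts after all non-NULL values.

LEFT JOIN keeps every row from `bins`; unmatched rows get NULL for `items`'s columns.
Matching on b.bin_id = i.bin_id AND b.zone = i.zone. A NULL in a compared column never satisfies the condition.
- b row (bin_id=12, zone=GN): no match → kept, i columns NULL.
- b row (bin_id=NULL, zone=TH): no match → kept, i columns NULL.
- b row (bin_id=12, zone=GN): no match → kept, i columns NULL.
- b row (bin_id=6, zone=TH): matches 2 i row(s) → 2 output row(s).
- b row (bin_id=8, zone=GN): no match → kept, i columns NULL.
- b row (bin_id=12, zone=TH): no match → kept, i columns NULL.
After projecting and ordering:
b.aisle | i.item | i.bin_id | i.zone
E | NULL | NULL | NULL
E | NULL | NULL | NULL
F | NULL | NULL | NULL
F | NULL | NULL | NULL
H | Chip | 6 | TH
H | Panel | 6 | TH
H | NULL | NULL | NULL

(E, NULL, NULL, NULL); (E, NULL, NULL, NULL); (F, NULL, NULL, NULL); (F, NULL, NULL, NULL); (H, Chip, 6, TH); (H, Panel, 6, TH); (H, NULL, NULL, NULL)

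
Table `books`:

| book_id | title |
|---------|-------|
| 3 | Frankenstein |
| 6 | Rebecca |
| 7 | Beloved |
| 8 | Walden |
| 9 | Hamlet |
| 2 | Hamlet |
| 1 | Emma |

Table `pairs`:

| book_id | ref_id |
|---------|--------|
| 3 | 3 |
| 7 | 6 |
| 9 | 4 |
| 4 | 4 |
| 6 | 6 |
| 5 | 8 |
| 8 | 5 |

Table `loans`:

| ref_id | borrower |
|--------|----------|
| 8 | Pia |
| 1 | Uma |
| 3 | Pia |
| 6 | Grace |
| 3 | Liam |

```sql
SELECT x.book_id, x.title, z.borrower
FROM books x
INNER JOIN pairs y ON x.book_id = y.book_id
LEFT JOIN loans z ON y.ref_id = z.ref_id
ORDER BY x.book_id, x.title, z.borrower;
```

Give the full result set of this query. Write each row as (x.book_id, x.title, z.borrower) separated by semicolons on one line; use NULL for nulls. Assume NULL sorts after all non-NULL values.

Evaluate left to right. First `books x INNER JOIN pairs y` on book_id: 5 row(s).
Then LEFT JOIN `loans z` on ref_id: each of those 5 rows is kept; rows whose y.ref_id has no match in z get NULL for z's columns.

(3, Frankenstein, Liam); (3, Frankenstein, Pia); (6, Rebecca, Grace); (7, Beloved, Grace); (8, Walden, NULL); (9, Hamlet, NULL)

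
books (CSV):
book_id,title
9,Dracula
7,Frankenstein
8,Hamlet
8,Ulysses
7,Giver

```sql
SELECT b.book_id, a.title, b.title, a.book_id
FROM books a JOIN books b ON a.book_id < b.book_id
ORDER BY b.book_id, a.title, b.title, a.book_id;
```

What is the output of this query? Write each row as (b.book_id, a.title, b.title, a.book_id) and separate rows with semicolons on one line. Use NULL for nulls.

INNER JOIN keeps only pairs where the ON condition holds.
Matching on a.book_id < b.book_id.
- book_id=9: no matching b row, dropped.
- book_id=7: 3 matching b row(s), so 3 row(s) emitted.
- book_id=8: 1 matching b row(s), so 1 row(s) emitted.
- book_id=8: 1 matching b row(s), so 1 row(s) emitted.
- book_id=7: 3 matching b row(s), so 3 row(s) emitted.
After projecting and ordering:
b.book_id | a.title | b.title | a.book_id
8 | Frankenstein | Hamlet | 7
8 | Frankenstein | Ulysses | 7
8 | Giver | Hamlet | 7
8 | Giver | Ulysses | 7
9 | Frankenstein | Dracula | 7
9 | Giver | Dracula | 7
9 | Hamlet | Dracula | 8
9 | Ulysses | Dracula | 8

(8, Frankenstein, Hamlet, 7); (8, Frankenstein, Ulysses, 7); (8, Giver, Hamlet, 7); (8, Giver, Ulysses, 7); (9, Frankenstein, Dracula, 7); (9, Giver, Dracula, 7); (9, Hamlet, Dracula, 8); (9, Ulysses, Dracula, 8)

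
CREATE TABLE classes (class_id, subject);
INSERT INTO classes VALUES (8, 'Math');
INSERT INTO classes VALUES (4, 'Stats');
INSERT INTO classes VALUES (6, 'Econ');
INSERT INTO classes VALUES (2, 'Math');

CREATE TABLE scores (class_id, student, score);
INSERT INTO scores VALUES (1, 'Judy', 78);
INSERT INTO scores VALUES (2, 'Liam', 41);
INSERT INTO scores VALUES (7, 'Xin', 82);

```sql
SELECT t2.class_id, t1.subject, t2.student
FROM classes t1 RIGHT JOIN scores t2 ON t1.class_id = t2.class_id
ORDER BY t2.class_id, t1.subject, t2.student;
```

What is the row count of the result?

3

RIGHT JOIN keeps every row from `scores`; unmatched rows get NULL for `classes`'s columns.
Matching on t1.class_id = t2.class_id.
- t1[0] class_id=8 → no match.
- t1[1] class_id=4 → no match.
- t1[2] class_id=6 → no match.
- t1[3] class_id=2 → 1 match(es) in t2 → 1 row(s).
- plus 2 unmatched t2 row(s), each kept with NULL t1 columns.
Total: 1 matched + 2 padded = 3 rows.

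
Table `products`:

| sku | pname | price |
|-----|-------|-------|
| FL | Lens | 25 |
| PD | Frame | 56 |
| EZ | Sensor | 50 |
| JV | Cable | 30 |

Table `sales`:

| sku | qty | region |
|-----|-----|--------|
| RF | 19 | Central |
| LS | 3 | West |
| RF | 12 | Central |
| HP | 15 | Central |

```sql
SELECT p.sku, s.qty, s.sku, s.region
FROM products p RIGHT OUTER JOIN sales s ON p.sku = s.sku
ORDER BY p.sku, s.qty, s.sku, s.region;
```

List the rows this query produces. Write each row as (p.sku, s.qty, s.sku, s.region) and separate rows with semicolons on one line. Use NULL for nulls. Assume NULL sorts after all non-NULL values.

(NULL, 3, LS, West); (NULL, 12, RF, Central); (NULL, 15, HP, Central); (NULL, 19, RF, Central)

RIGHT JOIN keeps every row from `sales`; unmatched rows get NULL for `products`'s columns.
Matching on p.sku = s.sku.
- p[0] sku=FL → no match.
- p[1] sku=PD → no match.
- p[2] sku=EZ → no match.
- p[3] sku=JV → no match.
- 4 row(s) from s found no p partner → padded with NULL.
After projecting and ordering:
p.sku | s.qty | s.sku | s.region
NULL | 3 | LS | West
NULL | 12 | RF | Central
NULL | 15 | HP | Central
NULL | 19 | RF | Central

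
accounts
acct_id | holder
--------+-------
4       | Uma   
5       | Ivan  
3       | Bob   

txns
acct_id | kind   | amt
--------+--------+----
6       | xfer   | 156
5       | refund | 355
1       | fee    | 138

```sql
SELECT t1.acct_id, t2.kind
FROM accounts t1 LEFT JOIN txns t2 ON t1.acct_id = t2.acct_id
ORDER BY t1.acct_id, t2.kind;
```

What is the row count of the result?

LEFT JOIN keeps every row from `accounts`; unmatched rows get NULL for `txns`'s columns.
Matching on t1.acct_id = t2.acct_id.
- t1 row (acct_id=4): no match → kept, t2 columns NULL.
- t1 row (acct_id=5): matches 1 t2 row(s) → 1 output row(s).
- t1 row (acct_id=3): no match → kept, t2 columns NULL.
Total: 1 matched + 2 padded = 3 rows.

3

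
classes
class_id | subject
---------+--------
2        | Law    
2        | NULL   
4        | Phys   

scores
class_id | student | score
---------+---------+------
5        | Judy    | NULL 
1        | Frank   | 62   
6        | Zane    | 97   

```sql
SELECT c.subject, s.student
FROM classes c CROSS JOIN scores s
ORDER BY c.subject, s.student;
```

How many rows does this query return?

9

CROSS JOIN pairs every row of `classes` with every row of `scores`: 3 × 3 = 9 rows.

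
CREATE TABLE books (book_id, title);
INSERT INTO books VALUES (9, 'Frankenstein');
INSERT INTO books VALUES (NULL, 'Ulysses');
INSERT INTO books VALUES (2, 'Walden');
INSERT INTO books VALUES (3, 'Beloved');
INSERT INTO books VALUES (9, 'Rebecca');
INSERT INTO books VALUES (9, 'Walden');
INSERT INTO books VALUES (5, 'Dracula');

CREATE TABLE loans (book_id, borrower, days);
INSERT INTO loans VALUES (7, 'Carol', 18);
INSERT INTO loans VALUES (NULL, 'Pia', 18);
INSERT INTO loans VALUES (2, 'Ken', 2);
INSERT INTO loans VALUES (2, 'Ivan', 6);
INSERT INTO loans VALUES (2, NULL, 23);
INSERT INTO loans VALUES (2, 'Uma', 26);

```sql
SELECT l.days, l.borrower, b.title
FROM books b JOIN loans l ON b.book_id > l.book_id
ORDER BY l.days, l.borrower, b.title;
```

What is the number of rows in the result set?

INNER JOIN keeps only pairs where the ON condition holds.
Matching on b.book_id > l.book_id. A NULL in a compared column never satisfies the condition.
- b[0] book_id=9 → 5 match(es) in l → 5 row(s).
- b[1] book_id=NULL → no match; dropped.
- b[2] book_id=2 → no match; dropped.
- b[3] book_id=3 → 4 match(es) in l → 4 row(s).
- b[4] book_id=9 → 5 match(es) in l → 5 row(s).
- b[5] book_id=9 → 5 match(es) in l → 5 row(s).
- b[6] book_id=5 → 4 match(es) in l → 4 row(s).
Total: 23 rows.

23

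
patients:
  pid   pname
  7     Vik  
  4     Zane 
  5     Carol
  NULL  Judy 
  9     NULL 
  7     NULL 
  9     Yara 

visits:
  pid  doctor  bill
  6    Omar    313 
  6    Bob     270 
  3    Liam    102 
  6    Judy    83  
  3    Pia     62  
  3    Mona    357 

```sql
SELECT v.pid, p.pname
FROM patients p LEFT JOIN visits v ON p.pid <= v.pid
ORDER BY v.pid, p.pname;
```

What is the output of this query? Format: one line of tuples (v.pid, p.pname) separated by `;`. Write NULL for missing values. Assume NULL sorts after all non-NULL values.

LEFT JOIN keeps every row from `patients`; unmatched rows get NULL for `visits`'s columns.
Matching on p.pid <= v.pid. A NULL in a compared column never satisfies the condition.
- p row (pid=7): no match → kept, v columns NULL.
- p row (pid=4): matches 3 v row(s) → 3 output row(s).
- p row (pid=5): matches 3 v row(s) → 3 output row(s).
- p row (pid=NULL): no match → kept, v columns NULL.
- p row (pid=9): no match → kept, v columns NULL.
- p row (pid=7): no match → kept, v columns NULL.
- p row (pid=9): no match → kept, v columns NULL.

(6, Carol); (6, Carol); (6, Carol); (6, Zane); (6, Zane); (6, Zane); (NULL, Judy); (NULL, Vik); (NULL, Yara); (NULL, NULL); (NULL, NULL)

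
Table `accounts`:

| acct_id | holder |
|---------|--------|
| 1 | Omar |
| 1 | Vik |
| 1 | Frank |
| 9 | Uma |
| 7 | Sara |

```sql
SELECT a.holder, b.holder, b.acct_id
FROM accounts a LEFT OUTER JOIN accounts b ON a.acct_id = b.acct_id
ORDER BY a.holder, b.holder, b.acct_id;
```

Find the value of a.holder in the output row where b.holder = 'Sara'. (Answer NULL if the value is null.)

LEFT JOIN keeps every row from `accounts a`; unmatched rows get NULL for `accounts b`'s columns.
Matching on a.acct_id = b.acct_id.
- acct_id=1: 3 matching b row(s), so 3 row(s) emitted.
- acct_id=1: 3 matching b row(s), so 3 row(s) emitted.
- acct_id=1: 3 matching b row(s), so 3 row(s) emitted.
- acct_id=9: 1 matching b row(s), so 1 row(s) emitted.
- acct_id=7: 1 matching b row(s), so 1 row(s) emitted.

Sara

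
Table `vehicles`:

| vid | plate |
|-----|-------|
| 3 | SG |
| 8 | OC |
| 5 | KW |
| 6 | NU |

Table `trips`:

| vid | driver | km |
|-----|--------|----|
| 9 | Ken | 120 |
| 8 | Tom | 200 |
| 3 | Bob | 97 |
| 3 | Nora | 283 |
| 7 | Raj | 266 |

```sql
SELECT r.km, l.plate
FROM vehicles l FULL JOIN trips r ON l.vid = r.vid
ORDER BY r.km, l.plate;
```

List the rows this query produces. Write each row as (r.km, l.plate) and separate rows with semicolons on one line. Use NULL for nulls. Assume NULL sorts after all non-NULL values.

FULL OUTER JOIN keeps every row from both sides; unmatched rows get NULL for the other side's columns.
Matching on l.vid = r.vid.
- l[0] vid=3 → 2 match(es) in r → 2 row(s).
- l[1] vid=8 → 1 match(es) in r → 1 row(s).
- l[2] vid=5 → no match; kept with NULLs on the r side.
- l[3] vid=6 → no match; kept with NULLs on the r side.
- 2 r row(s) had no l match → kept, l columns NULL.
After projecting and ordering:
r.km | l.plate
97 | SG
120 | NULL
200 | OC
266 | NULL
283 | SG
NULL | KW
NULL | NU

(97, SG); (120, NULL); (200, OC); (266, NULL); (283, SG); (NULL, KW); (NULL, NU)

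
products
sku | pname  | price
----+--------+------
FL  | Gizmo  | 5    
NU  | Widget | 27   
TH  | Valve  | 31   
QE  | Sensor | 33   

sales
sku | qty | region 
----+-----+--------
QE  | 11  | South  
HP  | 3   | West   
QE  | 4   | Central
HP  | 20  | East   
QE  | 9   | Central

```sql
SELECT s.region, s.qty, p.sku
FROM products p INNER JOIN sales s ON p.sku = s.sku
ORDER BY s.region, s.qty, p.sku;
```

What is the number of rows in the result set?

INNER JOIN keeps only pairs where the ON condition holds.
Matching on p.sku = s.sku.
Matched pairs: 3.
Total: 3 rows.

3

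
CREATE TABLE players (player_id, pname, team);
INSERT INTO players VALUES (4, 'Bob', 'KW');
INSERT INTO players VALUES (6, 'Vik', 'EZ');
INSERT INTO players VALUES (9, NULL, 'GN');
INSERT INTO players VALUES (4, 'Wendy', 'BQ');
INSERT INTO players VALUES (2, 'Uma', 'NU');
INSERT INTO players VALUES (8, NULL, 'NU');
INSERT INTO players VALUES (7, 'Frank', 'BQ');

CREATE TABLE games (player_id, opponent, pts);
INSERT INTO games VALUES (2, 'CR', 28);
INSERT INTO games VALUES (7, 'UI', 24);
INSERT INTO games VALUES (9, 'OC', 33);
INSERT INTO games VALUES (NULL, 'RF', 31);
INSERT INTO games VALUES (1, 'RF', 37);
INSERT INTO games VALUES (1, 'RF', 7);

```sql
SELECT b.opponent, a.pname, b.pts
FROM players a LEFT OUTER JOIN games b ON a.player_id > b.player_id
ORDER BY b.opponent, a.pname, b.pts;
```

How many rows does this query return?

22

LEFT JOIN keeps every row from `players`; unmatched rows get NULL for `games`'s columns.
Matching on a.player_id > b.player_id. A NULL in a compared column never satisfies the condition.
Matched pairs: 22; unmatched a rows kept: 0.
Total: 22 rows.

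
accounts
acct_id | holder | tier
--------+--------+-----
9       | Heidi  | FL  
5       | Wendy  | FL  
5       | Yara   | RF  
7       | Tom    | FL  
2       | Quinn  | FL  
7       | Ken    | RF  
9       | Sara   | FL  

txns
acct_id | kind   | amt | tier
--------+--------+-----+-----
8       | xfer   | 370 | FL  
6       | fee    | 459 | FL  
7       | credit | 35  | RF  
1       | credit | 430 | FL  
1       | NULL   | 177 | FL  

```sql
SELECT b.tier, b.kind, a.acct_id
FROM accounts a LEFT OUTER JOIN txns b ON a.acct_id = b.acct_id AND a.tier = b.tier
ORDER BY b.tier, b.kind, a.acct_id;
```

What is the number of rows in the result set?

7

LEFT JOIN keeps every row from `accounts`; unmatched rows get NULL for `txns`'s columns.
Matching on a.acct_id = b.acct_id AND a.tier = b.tier.
- a row (acct_id=9, tier=FL): no match → kept, b columns NULL.
- a row (acct_id=5, tier=FL): no match → kept, b columns NULL.
- a row (acct_id=5, tier=RF): no match → kept, b columns NULL.
- a row (acct_id=7, tier=FL): no match → kept, b columns NULL.
- a row (acct_id=2, tier=FL): no match → kept, b columns NULL.
- a row (acct_id=7, tier=RF): matches 1 b row(s) → 1 output row(s).
- a row (acct_id=9, tier=FL): no match → kept, b columns NULL.
Total: 1 matched + 6 padded = 7 rows.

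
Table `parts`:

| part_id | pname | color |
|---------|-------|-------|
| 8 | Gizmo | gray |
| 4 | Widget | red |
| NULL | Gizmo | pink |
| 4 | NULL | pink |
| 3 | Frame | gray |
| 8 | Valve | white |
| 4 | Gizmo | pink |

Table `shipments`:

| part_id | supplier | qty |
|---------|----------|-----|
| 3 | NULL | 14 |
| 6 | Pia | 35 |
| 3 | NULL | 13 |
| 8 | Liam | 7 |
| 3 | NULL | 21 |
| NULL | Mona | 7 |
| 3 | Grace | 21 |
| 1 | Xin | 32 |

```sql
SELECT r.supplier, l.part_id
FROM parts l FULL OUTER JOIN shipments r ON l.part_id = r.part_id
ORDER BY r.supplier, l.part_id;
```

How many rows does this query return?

13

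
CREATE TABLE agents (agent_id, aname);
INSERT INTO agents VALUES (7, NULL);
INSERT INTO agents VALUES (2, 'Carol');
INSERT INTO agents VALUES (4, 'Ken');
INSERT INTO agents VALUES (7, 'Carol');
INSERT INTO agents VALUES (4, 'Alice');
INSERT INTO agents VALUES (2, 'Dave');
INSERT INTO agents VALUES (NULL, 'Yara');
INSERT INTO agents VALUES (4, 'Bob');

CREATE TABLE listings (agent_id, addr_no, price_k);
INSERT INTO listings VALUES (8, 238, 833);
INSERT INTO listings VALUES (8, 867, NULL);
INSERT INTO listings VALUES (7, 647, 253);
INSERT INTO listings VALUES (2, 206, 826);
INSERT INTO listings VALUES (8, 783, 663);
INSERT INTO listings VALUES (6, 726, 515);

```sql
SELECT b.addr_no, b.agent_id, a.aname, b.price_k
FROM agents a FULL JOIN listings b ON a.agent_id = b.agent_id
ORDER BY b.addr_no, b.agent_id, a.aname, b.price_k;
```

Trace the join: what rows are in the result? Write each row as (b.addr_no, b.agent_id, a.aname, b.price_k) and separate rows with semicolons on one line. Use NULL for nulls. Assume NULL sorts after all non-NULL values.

FULL OUTER JOIN keeps every row from both sides; unmatched rows get NULL for the other side's columns.
Matching on a.agent_id = b.agent_id. A NULL in a compared column never satisfies the condition.
- agent_id=7: 1 matching b row(s), so 1 row(s) emitted.
- agent_id=2: 1 matching b row(s), so 1 row(s) emitted.
- agent_id=4: no b row matches, row kept with b columns NULL.
- agent_id=7: 1 matching b row(s), so 1 row(s) emitted.
- agent_id=4: no b row matches, row kept with b columns NULL.
- agent_id=2: 1 matching b row(s), so 1 row(s) emitted.
- agent_id=NULL: no b row matches, row kept with b columns NULL.
- agent_id=4: no b row matches, row kept with b columns NULL.
- 4 row(s) from b found no a partner → padded with NULL.

(206, 2, Carol, 826); (206, 2, Dave, 826); (238, 8, NULL, 833); (647, 7, Carol, 253); (647, 7, NULL, 253); (726, 6, NULL, 515); (783, 8, NULL, 663); (867, 8, NULL, NULL); (NULL, NULL, Alice, NULL); (NULL, NULL, Bob, NULL); (NULL, NULL, Ken, NULL); (NULL, NULL, Yara, NULL)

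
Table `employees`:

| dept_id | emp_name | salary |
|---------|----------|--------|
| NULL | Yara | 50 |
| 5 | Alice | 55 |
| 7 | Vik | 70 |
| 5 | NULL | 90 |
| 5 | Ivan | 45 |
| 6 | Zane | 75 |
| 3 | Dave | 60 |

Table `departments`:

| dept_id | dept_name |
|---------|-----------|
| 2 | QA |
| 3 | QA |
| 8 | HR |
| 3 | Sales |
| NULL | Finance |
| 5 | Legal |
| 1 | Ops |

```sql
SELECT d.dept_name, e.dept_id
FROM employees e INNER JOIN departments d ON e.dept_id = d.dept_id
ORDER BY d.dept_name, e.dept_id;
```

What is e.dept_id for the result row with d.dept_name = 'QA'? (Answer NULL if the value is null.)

INNER JOIN keeps only pairs where the ON condition holds.
Matching on e.dept_id = d.dept_id. A NULL in a compared column never satisfies the condition.
- dept_id=NULL: no matching d row, dropped.
- dept_id=5: 1 matching d row(s), so 1 row(s) emitted.
- dept_id=7: no matching d row, dropped.
- dept_id=5: 1 matching d row(s), so 1 row(s) emitted.
- dept_id=5: 1 matching d row(s), so 1 row(s) emitted.
- dept_id=6: no matching d row, dropped.
- dept_id=3: 2 matching d row(s), so 2 row(s) emitted.

3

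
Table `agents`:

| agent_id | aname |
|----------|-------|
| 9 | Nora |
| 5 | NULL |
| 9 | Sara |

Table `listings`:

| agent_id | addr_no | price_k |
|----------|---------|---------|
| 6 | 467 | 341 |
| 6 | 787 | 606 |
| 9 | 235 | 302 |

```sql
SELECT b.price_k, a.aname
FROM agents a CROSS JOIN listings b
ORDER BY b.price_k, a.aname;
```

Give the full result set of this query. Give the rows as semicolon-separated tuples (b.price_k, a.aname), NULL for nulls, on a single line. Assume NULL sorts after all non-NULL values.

CROSS JOIN pairs every row of `agents` with every row of `listings`: 3 × 3 = 9 rows.
After projecting and ordering:
b.price_k | a.aname
302 | Nora
302 | Sara
302 | NULL
341 | Nora
341 | Sara
341 | NULL
606 | Nora
606 | Sara
606 | NULL

(302, Nora); (302, Sara); (302, NULL); (341, Nora); (341, Sara); (341, NULL); (606, Nora); (606, Sara); (606, NULL)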